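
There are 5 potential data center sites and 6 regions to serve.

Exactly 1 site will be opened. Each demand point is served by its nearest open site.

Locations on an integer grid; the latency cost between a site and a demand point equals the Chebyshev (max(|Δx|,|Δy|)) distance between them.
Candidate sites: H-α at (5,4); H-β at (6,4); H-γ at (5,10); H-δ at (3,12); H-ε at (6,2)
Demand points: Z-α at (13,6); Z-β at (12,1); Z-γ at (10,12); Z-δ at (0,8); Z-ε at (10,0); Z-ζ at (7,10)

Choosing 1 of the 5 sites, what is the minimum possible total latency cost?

Open {H-β}.
  Z-α→H-β 7, Z-β→H-β 6, Z-γ→H-β 8, Z-δ→H-β 6, Z-ε→H-β 4, Z-ζ→H-β 6  ⇒ total 37.
Compare {H-α}: total 39.
Compare {H-γ}: total 39.
No size-1 selection does better; minimum is 37.

37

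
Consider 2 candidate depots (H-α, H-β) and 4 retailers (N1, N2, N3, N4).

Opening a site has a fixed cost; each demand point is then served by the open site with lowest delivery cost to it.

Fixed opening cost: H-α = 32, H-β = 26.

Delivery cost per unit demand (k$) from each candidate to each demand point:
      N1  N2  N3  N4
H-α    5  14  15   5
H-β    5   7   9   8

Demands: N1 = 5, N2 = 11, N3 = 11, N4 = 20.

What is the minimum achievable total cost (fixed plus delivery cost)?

359

Open {H-α, H-β}: assign each demand point to its cheapest open site.
  N1→H-α 5×5=25, N2→H-β 11×7=77, N3→H-β 11×9=99, N4→H-α 20×5=100
  delivery cost 301, fixed 58 → total 359.
Compare {H-β}: delivery cost 361 + fixed 26 = 387.
Compare {H-α}: delivery cost 444 + fixed 32 = 476.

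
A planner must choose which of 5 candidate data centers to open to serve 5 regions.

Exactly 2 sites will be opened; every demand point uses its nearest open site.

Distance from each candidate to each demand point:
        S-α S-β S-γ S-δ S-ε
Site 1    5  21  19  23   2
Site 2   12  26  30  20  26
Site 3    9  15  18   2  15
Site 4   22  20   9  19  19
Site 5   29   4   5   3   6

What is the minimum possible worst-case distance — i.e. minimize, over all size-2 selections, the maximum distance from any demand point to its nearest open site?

Open {Site 1, Site 5}.
  Farthest demand point is S-α at distance 5 (to Site 1); all others are ≤ 5.
With {Site 3, Site 5} the worst case is 9.
With {Site 2, Site 5} the worst case is 12.
No size-2 selection achieves below 5.

5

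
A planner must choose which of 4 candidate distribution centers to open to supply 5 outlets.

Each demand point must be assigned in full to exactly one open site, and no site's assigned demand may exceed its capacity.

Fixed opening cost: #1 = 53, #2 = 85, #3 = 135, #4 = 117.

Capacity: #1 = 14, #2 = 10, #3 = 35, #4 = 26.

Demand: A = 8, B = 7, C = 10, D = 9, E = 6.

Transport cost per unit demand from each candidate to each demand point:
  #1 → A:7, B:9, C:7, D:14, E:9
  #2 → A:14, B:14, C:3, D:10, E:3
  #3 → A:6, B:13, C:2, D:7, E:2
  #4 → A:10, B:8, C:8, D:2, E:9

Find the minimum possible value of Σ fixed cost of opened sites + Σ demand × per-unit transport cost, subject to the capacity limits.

Open {#1, #3}; cheapest assignment that respects the capacities:
  #1 (cap 14, load 7): B — cost 7×9 = 63
  #3 (cap 35, load 33): A, C, D, E — cost 8×6 + 10×2 + 9×7 + 6×2 = 143
  Shipping 206, fixed 188 → total 394.
  Any other capacity-feasible assignment to {#1, #3} ships for at least 206.
Compare {#3, #4}: its best feasible assignment gives total 406.
Compare {#1, #4}: its best feasible assignment gives total 434.
Every other set of open sites that can feasibly serve all demand totals ≥ 406 even under its best assignment. Minimum: 394.

394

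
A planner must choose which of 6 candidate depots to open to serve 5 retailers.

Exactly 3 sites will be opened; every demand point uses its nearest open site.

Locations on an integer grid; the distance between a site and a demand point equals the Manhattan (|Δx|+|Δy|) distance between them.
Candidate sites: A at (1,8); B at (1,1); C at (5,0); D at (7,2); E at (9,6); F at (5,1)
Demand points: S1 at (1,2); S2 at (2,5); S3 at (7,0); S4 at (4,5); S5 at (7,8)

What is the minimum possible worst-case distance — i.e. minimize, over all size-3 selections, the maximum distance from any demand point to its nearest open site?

Open {A, E, F}.
  Farthest demand point is S1 at distance 5 (to F); all others are ≤ 5.
With {B, E, F} the worst case is 5.
With {A, B, C} the worst case is 6.
No size-3 selection achieves below 5.

5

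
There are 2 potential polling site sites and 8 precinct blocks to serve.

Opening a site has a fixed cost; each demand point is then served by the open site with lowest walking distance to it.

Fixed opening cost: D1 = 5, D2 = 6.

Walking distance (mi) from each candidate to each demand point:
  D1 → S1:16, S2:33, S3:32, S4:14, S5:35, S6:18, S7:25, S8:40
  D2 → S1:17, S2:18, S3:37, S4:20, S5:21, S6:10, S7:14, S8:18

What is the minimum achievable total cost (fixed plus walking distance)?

Open {D1, D2}: assign each demand point to its cheapest open site.
  S1→D1 16, S2→D2 18, S3→D1 32, S4→D1 14, S5→D2 21, S6→D2 10, S7→D2 14, S8→D2 18
  walking distance 143, fixed 11 → total 154.
Compare {D2}: walking distance 155 + fixed 6 = 161.
Compare {D1}: walking distance 213 + fixed 5 = 218.

154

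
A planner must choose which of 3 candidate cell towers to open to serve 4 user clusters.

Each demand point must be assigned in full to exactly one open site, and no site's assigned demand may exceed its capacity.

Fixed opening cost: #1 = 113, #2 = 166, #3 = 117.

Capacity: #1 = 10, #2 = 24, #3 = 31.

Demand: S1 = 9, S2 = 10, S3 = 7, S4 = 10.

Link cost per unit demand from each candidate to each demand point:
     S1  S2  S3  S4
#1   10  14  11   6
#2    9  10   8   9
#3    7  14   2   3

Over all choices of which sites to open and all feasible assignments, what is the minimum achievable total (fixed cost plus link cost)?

477

Open {#1, #3}; cheapest assignment that respects the capacities:
  #1 (cap 10, load 10): S2 — cost 10×14 = 140
  #3 (cap 31, load 26): S1, S3, S4 — cost 9×7 + 7×2 + 10×3 = 107
  Shipping 247, fixed 230 → total 477.
  Any other capacity-feasible assignment to {#1, #3} ships for at least 247.
Compare {#2, #3}: its best feasible assignment gives total 490.
Compare {#1, #2, #3}: its best feasible assignment gives total 603.
Every other set of open sites that can feasibly serve all demand totals ≥ 490 even under its best assignment. Minimum: 477.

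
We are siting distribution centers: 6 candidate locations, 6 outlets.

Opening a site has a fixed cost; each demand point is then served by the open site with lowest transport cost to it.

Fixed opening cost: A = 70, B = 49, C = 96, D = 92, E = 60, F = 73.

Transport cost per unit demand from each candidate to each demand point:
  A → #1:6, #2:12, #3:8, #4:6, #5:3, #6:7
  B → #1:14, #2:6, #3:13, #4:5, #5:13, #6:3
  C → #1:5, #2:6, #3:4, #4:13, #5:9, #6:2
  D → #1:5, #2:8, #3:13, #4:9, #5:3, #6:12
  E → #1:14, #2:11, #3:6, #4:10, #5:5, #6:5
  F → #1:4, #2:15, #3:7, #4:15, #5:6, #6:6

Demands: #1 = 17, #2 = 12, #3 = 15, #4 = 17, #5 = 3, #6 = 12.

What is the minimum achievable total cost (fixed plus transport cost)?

498

Open {B, C}: assign each demand point to its cheapest open site.
  #1→C 17×5=85, #2→B 12×6=72, #3→C 15×4=60, #4→B 17×5=85, #5→C 3×9=27, #6→C 12×2=24
  transport cost 353, fixed 145 → total 498.
Compare {B, F}: transport cost 384 + fixed 122 = 506.
Compare {A, C}: transport cost 352 + fixed 166 = 518.
Compare {A, B}: transport cost 424 + fixed 119 = 543.
All other subsets cost ≥ 506. Minimum total cost: 498.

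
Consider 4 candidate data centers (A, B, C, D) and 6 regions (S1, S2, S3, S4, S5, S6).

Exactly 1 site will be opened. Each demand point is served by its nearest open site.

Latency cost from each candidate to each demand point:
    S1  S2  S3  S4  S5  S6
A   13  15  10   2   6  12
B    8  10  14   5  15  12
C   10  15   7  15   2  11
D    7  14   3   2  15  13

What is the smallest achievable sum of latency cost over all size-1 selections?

Open {D}.
  S1→D 7, S2→D 14, S3→D 3, S4→D 2, S5→D 15, S6→D 13  ⇒ total 54.
Compare {A}: total 58.
Compare {C}: total 60.
No size-1 selection does better; minimum is 54.

54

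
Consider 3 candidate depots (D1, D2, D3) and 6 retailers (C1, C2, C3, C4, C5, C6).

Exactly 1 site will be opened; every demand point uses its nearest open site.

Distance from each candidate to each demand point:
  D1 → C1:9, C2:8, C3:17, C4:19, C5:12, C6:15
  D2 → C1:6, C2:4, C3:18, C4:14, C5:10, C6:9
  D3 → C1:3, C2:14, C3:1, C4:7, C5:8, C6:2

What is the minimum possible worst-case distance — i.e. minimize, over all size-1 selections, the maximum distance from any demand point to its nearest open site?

Open {D3}.
  Farthest demand point is C2 at distance 14 (to D3); all others are ≤ 14.
With {D2} the worst case is 18.
With {D1} the worst case is 19.
No size-1 selection achieves below 14.

14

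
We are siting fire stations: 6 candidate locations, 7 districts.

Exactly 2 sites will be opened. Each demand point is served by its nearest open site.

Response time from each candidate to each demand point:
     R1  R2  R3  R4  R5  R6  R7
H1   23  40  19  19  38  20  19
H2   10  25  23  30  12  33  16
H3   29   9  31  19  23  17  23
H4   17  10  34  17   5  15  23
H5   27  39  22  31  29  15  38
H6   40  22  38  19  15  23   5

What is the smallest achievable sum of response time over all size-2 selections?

96

Open {H2, H4}.
  R1→H2 10, R2→H4 10, R3→H2 23, R4→H4 17, R5→H4 5, R6→H4 15, R7→H2 16  ⇒ total 96.
Compare {H1, H4}: total 102.
Compare {H4, H6}: total 103.
No size-2 selection does better; minimum is 96.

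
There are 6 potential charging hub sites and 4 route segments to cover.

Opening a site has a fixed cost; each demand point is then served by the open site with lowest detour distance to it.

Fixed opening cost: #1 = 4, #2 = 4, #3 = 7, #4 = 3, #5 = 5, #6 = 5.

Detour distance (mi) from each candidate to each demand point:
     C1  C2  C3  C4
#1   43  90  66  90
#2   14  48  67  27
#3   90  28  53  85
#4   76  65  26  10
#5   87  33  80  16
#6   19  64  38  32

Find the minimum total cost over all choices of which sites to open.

Open {#2, #3, #4}: assign each demand point to its cheapest open site.
  C1→#2 14, C2→#3 28, C3→#4 26, C4→#4 10
  detour distance 78, fixed 14 → total 92.
Compare {#2, #4, #5}: detour distance 83 + fixed 12 = 95.
Compare {#1, #2, #3, #4}: detour distance 78 + fixed 18 = 96.
Compare {#2, #3, #4, #5}: detour distance 78 + fixed 19 = 97.
All other subsets cost ≥ 95. Minimum total cost: 92.

92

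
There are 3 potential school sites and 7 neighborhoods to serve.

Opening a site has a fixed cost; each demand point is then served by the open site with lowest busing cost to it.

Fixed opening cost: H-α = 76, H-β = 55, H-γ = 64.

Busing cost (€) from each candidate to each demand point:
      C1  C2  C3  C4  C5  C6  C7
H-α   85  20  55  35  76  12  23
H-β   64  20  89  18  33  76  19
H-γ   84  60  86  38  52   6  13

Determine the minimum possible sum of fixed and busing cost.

Open {H-α, H-β}: assign each demand point to its cheapest open site.
  C1→H-β 64, C2→H-α 20, C3→H-α 55, C4→H-β 18, C5→H-β 33, C6→H-α 12, C7→H-β 19
  busing cost 221, fixed 131 → total 352.
Compare {H-β, H-γ}: busing cost 240 + fixed 119 = 359.
Compare {H-β}: busing cost 319 + fixed 55 = 374.
Compare {H-α}: busing cost 306 + fixed 76 = 382.
All other subsets cost ≥ 359. Minimum total cost: 352.

352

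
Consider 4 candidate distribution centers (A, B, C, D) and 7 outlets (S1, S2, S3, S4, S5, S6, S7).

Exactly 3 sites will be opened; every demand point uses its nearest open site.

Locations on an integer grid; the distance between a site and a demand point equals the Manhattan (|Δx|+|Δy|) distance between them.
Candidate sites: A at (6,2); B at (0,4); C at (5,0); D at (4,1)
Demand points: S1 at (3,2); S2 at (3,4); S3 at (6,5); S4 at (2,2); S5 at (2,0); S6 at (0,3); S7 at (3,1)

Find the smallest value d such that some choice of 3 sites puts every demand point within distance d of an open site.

Open {A, B, D}.
  Farthest demand point is S2 at distance 3 (to B); all others are ≤ 3.
With {A, B, C} the worst case is 4.
With {A, C, D} the worst case is 6.
No size-3 selection achieves below 3.

3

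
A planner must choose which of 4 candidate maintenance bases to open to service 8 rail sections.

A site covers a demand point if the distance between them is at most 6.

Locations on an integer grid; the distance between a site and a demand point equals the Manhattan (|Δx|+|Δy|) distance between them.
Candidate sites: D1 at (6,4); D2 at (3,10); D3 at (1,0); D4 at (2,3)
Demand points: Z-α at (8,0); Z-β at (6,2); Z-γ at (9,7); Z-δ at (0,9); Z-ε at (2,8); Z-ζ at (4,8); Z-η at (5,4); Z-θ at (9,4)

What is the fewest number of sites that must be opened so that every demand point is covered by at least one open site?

2

Coverage sets (demand points within 6 of each site):
  D1: {Z-α, Z-β, Z-γ, Z-ζ, Z-η, Z-θ}
  D2: {Z-δ, Z-ε, Z-ζ}
  D3: {}
  D4: {Z-β, Z-ε, Z-η}
No single site covers all 8 demand points.
But {D1, D2} covers everything, so the minimum is 2.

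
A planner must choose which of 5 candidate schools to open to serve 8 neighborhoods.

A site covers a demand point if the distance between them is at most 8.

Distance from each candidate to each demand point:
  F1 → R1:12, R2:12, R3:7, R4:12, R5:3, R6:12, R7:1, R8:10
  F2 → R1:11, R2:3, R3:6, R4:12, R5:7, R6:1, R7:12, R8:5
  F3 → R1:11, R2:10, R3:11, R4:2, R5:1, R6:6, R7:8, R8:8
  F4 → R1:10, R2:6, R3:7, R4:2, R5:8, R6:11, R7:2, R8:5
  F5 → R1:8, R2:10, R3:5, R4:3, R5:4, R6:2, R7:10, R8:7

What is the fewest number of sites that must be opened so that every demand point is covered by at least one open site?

2

Coverage sets (demand points within 8 of each site):
  F1: {R3, R5, R7}
  F2: {R2, R3, R5, R6, R8}
  F3: {R4, R5, R6, R7, R8}
  F4: {R2, R3, R4, R5, R7, R8}
  F5: {R1, R3, R4, R5, R6, R8}
No single site covers all 8 demand points.
But {F4, F5} covers everything, so the minimum is 2.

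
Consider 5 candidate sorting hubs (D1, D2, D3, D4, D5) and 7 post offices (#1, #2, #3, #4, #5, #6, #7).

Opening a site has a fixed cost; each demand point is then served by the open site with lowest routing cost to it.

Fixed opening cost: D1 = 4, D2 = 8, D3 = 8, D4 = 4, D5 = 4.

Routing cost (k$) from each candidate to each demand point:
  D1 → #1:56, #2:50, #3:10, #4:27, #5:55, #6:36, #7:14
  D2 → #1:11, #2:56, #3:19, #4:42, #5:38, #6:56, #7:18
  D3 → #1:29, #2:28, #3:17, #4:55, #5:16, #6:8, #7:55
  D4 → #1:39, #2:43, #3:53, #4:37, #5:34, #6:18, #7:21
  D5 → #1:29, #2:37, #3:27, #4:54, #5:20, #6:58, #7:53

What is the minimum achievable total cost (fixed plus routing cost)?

Open {D1, D2, D3}: assign each demand point to its cheapest open site.
  #1→D2 11, #2→D3 28, #3→D1 10, #4→D1 27, #5→D3 16, #6→D3 8, #7→D1 14
  routing cost 114, fixed 20 → total 134.
Compare {D1, D2, D3, D4}: routing cost 114 + fixed 24 = 138.
Compare {D1, D2, D3, D5}: routing cost 114 + fixed 24 = 138.
Compare {D1, D2, D3, D4, D5}: routing cost 114 + fixed 28 = 142.
All other subsets cost ≥ 138. Minimum total cost: 134.

134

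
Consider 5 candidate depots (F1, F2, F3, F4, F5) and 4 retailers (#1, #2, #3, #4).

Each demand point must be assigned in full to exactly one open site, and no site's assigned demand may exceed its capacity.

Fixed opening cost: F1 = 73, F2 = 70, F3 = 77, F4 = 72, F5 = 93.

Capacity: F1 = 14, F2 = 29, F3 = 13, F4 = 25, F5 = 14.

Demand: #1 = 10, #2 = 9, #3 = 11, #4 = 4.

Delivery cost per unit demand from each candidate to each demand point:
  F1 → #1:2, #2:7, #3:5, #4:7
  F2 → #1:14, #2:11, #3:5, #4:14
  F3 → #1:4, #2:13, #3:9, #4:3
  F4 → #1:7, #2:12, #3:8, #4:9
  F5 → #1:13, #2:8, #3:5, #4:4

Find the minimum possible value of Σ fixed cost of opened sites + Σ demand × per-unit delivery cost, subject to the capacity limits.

Open {F1, F2}; cheapest assignment that respects the capacities:
  F1 (cap 14, load 14): #1, #4 — cost 10×2 + 4×7 = 48
  F2 (cap 29, load 20): #2, #3 — cost 9×11 + 11×5 = 154
  Shipping 202, fixed 143 → total 345.
  Any other capacity-feasible assignment to {F1, F2} ships for at least 202.
Compare {F1, F4}: its best feasible assignment gives total 389.
Compare {F2, F3}: its best feasible assignment gives total 397.
Every other set of open sites that can feasibly serve all demand totals ≥ 389 even under its best assignment. Minimum: 345.

345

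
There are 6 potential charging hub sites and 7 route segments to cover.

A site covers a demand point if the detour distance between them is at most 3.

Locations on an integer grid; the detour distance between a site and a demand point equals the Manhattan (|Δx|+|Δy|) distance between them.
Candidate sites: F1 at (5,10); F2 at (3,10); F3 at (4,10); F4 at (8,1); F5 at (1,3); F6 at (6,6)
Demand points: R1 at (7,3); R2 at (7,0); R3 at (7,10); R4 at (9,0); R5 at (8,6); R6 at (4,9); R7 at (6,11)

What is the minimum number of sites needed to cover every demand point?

Coverage sets (demand points within 3 of each site):
  F1: {R3, R6, R7}
  F2: {R6}
  F3: {R3, R6, R7}
  F4: {R1, R2, R4}
  F5: {}
  F6: {R5}
No 2 sites suffice: every size-2 union leaves at least one demand point uncovered.
But {F1, F4, F6} covers everything, so the minimum is 3.

3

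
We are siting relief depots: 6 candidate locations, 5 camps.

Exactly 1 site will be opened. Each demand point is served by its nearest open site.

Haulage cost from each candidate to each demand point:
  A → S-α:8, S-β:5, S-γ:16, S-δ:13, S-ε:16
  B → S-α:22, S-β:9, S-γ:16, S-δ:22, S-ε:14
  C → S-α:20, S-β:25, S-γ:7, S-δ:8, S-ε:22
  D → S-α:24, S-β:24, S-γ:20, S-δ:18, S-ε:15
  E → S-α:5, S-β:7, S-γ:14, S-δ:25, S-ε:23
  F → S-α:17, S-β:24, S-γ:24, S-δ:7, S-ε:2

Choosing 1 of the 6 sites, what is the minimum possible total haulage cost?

Open {A}.
  S-α→A 8, S-β→A 5, S-γ→A 16, S-δ→A 13, S-ε→A 16  ⇒ total 58.
Compare {E}: total 74.
Compare {F}: total 74.
No size-1 selection does better; minimum is 58.

58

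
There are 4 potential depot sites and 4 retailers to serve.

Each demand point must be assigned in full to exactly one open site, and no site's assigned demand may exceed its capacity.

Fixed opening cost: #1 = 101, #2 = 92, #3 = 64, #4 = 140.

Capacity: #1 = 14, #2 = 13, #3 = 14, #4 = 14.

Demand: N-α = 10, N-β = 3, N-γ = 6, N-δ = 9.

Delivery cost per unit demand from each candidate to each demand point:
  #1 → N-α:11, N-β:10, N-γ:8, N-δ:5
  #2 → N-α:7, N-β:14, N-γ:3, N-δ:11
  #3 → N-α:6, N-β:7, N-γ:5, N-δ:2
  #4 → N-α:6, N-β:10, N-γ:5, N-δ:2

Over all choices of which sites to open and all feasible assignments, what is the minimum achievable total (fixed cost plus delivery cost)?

Open {#1, #2, #3}; cheapest assignment that respects the capacities:
  #1 (cap 14, load 9): N-δ — cost 9×5 = 45
  #2 (cap 13, load 6): N-γ — cost 6×3 = 18
  #3 (cap 14, load 13): N-α, N-β — cost 10×6 + 3×7 = 81
  Shipping 144, fixed 257 → total 401.
  Any other capacity-feasible assignment to {#1, #2, #3} ships for at least 144.
Compare {#2, #3, #4}: its best feasible assignment gives total 413.
Compare {#1, #3, #4}: its best feasible assignment gives total 452.
Every other set of open sites that can feasibly serve all demand totals ≥ 413 even under its best assignment. Minimum: 401.

401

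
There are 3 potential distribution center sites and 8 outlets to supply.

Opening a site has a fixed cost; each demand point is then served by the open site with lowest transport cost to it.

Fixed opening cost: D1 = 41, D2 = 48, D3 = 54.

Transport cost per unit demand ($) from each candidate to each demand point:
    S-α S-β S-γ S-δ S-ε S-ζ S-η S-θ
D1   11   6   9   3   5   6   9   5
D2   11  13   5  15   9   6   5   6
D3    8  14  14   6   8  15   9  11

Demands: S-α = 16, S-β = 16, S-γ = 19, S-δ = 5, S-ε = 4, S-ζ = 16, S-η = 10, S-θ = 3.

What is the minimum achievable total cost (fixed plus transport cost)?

652

Open {D1, D2}: assign each demand point to its cheapest open site.
  S-α→D1 16×11=176, S-β→D1 16×6=96, S-γ→D2 19×5=95, S-δ→D1 5×3=15, S-ε→D1 4×5=20, S-ζ→D1 16×6=96, S-η→D2 10×5=50, S-θ→D1 3×5=15
  transport cost 563, fixed 89 → total 652.
Compare {D1, D2, D3}: transport cost 515 + fixed 143 = 658.
Compare {D1}: transport cost 679 + fixed 41 = 720.
Compare {D1, D3}: transport cost 631 + fixed 95 = 726.
All other subsets cost ≥ 658. Minimum total cost: 652.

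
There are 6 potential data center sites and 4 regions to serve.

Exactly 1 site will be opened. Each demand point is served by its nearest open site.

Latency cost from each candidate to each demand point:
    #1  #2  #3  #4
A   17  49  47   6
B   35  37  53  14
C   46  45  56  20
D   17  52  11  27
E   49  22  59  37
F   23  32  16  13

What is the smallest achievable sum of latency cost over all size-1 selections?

Open {F}.
  #1→F 23, #2→F 32, #3→F 16, #4→F 13  ⇒ total 84.
Compare {D}: total 107.
Compare {A}: total 119.
No size-1 selection does better; minimum is 84.

84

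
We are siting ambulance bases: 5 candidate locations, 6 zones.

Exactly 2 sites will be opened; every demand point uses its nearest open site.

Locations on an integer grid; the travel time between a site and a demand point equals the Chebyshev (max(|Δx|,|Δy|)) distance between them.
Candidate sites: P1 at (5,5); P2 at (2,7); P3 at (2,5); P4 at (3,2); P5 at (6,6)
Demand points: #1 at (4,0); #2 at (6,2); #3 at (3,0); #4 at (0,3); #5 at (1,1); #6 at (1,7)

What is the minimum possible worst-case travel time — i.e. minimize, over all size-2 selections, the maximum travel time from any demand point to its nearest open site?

3

Open {P2, P4}.
  Farthest demand point is #2 at travel time 3 (to P4); all others are ≤ 3.
With {P3, P4} the worst case is 3.
With {P1, P4} the worst case is 4.
No size-2 selection achieves below 3.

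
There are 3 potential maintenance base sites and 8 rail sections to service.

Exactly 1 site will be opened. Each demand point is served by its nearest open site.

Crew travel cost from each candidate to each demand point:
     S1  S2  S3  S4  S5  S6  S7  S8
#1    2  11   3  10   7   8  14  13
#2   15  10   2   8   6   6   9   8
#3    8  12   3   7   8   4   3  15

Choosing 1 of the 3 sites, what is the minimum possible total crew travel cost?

60

Open {#3}.
  S1→#3 8, S2→#3 12, S3→#3 3, S4→#3 7, S5→#3 8, S6→#3 4, S7→#3 3, S8→#3 15  ⇒ total 60.
Compare {#2}: total 64.
Compare {#1}: total 68.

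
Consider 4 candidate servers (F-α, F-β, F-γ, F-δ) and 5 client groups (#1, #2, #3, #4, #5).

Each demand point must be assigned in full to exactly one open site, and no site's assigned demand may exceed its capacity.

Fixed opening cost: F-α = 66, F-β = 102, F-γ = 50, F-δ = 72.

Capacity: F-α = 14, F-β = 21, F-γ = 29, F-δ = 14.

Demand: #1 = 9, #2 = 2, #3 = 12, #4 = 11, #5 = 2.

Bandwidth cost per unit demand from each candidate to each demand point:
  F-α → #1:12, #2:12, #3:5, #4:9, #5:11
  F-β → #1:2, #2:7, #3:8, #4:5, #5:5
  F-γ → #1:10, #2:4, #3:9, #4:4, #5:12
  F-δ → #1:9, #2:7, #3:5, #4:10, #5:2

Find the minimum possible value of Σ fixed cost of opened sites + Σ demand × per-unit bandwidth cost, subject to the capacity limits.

328

Open {F-γ, F-δ}; cheapest assignment that respects the capacities:
  F-γ (cap 29, load 22): #1, #2, #4 — cost 9×10 + 2×4 + 11×4 = 142
  F-δ (cap 14, load 14): #3, #5 — cost 12×5 + 2×2 = 64
  Shipping 206, fixed 122 → total 328.
  Any other capacity-feasible assignment to {F-γ, F-δ} ships for at least 206.
Compare {F-α, F-γ}: its best feasible assignment gives total 340.
Compare {F-β, F-γ}: its best feasible assignment gives total 340.
Every other set of open sites that can feasibly serve all demand totals ≥ 340 even under its best assignment. Minimum: 328.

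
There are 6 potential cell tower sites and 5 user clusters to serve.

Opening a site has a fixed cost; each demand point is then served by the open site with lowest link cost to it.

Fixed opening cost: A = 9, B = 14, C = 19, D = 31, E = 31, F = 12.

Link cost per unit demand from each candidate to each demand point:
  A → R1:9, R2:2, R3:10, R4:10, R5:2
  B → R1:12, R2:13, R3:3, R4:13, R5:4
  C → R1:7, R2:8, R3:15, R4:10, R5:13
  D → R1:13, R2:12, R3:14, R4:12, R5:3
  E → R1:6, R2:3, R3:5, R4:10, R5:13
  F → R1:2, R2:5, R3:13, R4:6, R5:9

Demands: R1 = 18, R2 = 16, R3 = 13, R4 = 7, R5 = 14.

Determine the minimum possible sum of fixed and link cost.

212

Open {A, B, F}: assign each demand point to its cheapest open site.
  R1→F 18×2=36, R2→A 16×2=32, R3→B 13×3=39, R4→F 7×6=42, R5→A 14×2=28
  link cost 177, fixed 35 → total 212.
Compare {A, B, C, F}: link cost 177 + fixed 54 = 231.
Compare {A, B, D, F}: link cost 177 + fixed 66 = 243.
Compare {A, B, E, F}: link cost 177 + fixed 66 = 243.
All other subsets cost ≥ 231. Minimum total cost: 212.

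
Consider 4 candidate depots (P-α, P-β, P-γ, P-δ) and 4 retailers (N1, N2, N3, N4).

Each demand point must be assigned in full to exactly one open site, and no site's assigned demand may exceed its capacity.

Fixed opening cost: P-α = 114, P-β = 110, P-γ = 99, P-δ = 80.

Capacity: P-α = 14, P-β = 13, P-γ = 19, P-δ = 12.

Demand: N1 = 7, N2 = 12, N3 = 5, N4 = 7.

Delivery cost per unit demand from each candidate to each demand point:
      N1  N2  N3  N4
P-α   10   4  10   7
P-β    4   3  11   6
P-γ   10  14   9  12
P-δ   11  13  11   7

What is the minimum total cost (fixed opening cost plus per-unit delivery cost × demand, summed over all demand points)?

444

Open {P-β, P-γ}; cheapest assignment that respects the capacities:
  P-β (cap 13, load 12): N2 — cost 12×3 = 36
  P-γ (cap 19, load 19): N1, N3, N4 — cost 7×10 + 5×9 + 7×12 = 199
  Shipping 235, fixed 209 → total 444.
  Any other capacity-feasible assignment to {P-β, P-γ} ships for at least 235.
Compare {P-α, P-γ}: its best feasible assignment gives total 460.
Compare {P-α, P-β, P-δ}: its best feasible assignment gives total 484.
Every other set of open sites that can feasibly serve all demand totals ≥ 460 even under its best assignment. Minimum: 444.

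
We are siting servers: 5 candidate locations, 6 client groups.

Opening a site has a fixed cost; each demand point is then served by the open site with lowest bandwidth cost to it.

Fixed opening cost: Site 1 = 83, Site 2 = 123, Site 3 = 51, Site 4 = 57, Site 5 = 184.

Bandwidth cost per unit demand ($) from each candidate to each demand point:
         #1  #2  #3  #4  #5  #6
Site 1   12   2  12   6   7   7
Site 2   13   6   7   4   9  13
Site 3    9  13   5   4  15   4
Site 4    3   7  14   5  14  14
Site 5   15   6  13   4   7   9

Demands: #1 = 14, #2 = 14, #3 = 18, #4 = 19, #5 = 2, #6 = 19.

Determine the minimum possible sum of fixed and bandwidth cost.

517

Open {Site 1, Site 3, Site 4}: assign each demand point to its cheapest open site.
  #1→Site 4 14×3=42, #2→Site 1 14×2=28, #3→Site 3 18×5=90, #4→Site 3 19×4=76, #5→Site 1 2×7=14, #6→Site 3 19×4=76
  bandwidth cost 326, fixed 191 → total 517.
Compare {Site 3, Site 4}: bandwidth cost 410 + fixed 108 = 518.
Compare {Site 1, Site 3}: bandwidth cost 410 + fixed 134 = 544.
Compare {Site 2, Site 3, Site 4}: bandwidth cost 386 + fixed 231 = 617.
All other subsets cost ≥ 518. Minimum total cost: 517.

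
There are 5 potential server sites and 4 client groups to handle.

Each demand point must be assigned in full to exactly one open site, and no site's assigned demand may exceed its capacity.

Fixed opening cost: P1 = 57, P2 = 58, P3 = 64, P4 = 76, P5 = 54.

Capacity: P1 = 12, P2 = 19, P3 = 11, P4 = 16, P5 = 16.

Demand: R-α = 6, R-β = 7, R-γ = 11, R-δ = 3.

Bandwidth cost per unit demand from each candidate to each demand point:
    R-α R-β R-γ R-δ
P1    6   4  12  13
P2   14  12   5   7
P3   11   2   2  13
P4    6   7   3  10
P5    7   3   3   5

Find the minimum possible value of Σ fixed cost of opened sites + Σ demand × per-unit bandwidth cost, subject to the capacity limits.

218

Open {P3, P5}; cheapest assignment that respects the capacities:
  P3 (cap 11, load 11): R-γ — cost 11×2 = 22
  P5 (cap 16, load 16): R-α, R-β, R-δ — cost 6×7 + 7×3 + 3×5 = 78
  Shipping 100, fixed 118 → total 218.
  Any other capacity-feasible assignment to {P3, P5} ships for at least 100.
Compare {P4, P5}: its best feasible assignment gives total 241.
Compare {P2, P5}: its best feasible assignment gives total 245.
Every other set of open sites that can feasibly serve all demand totals ≥ 241 even under its best assignment. Minimum: 218.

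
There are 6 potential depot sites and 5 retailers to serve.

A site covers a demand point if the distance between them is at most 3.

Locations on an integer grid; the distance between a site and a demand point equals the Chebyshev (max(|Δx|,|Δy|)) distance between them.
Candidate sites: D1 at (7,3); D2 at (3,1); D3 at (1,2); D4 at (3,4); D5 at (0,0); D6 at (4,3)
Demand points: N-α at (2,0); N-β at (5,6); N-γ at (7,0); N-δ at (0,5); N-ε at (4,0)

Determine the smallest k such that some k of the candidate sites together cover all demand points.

2

Coverage sets (demand points within 3 of each site):
  D1: {N-β, N-γ, N-ε}
  D2: {N-α, N-ε}
  D3: {N-α, N-δ, N-ε}
  D4: {N-β, N-δ}
  D5: {N-α}
  D6: {N-α, N-β, N-γ, N-ε}
No single site covers all 5 demand points.
But {D1, D3} covers everything, so the minimum is 2.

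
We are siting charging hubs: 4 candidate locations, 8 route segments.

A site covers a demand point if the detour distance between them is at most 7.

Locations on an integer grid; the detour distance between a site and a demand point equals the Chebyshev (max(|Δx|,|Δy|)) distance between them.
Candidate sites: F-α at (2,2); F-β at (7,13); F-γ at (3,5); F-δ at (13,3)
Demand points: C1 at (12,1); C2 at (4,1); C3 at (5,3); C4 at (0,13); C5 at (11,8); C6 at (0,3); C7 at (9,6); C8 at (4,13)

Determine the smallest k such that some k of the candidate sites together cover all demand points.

Coverage sets (demand points within 7 of each site):
  F-α: {C2, C3, C6, C7}
  F-β: {C4, C5, C7, C8}
  F-γ: {C2, C3, C6, C7}
  F-δ: {C1, C5, C7}
No 2 sites suffice: every size-2 union leaves at least one demand point uncovered.
But {F-α, F-β, F-δ} covers everything, so the minimum is 3.

3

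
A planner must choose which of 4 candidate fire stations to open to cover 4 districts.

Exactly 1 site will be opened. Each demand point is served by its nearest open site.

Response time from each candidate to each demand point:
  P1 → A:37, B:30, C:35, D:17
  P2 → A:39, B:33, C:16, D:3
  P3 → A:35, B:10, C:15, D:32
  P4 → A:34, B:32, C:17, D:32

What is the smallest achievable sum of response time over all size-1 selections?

Open {P2}.
  A→P2 39, B→P2 33, C→P2 16, D→P2 3  ⇒ total 91.
Compare {P3}: total 92.
Compare {P4}: total 115.
No size-1 selection does better; minimum is 91.

91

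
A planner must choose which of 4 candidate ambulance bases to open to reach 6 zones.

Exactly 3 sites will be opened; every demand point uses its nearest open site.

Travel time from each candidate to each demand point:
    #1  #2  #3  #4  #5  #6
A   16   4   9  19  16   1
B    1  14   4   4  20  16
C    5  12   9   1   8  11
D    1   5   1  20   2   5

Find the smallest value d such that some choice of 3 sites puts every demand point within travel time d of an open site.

4

Open {A, B, D}.
  Farthest demand point is #2 at travel time 4 (to A); all others are ≤ 4.
With {A, C, D} the worst case is 4.
With {B, C, D} the worst case is 5.
No size-3 selection achieves below 4.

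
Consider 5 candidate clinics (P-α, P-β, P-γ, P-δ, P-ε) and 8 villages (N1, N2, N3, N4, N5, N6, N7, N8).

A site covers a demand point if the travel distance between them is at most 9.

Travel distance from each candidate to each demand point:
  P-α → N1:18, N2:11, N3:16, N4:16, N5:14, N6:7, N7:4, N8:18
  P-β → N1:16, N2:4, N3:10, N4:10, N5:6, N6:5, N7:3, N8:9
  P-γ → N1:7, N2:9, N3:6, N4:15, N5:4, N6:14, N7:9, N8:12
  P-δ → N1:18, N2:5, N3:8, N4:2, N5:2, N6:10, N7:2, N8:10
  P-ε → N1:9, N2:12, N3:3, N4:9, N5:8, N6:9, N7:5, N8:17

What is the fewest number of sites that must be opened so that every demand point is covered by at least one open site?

2

Coverage sets (demand points within 9 of each site):
  P-α: {N6, N7}
  P-β: {N2, N5, N6, N7, N8}
  P-γ: {N1, N2, N3, N5, N7}
  P-δ: {N2, N3, N4, N5, N7}
  P-ε: {N1, N3, N4, N5, N6, N7}
No single site covers all 8 demand points.
But {P-β, P-ε} covers everything, so the minimum is 2.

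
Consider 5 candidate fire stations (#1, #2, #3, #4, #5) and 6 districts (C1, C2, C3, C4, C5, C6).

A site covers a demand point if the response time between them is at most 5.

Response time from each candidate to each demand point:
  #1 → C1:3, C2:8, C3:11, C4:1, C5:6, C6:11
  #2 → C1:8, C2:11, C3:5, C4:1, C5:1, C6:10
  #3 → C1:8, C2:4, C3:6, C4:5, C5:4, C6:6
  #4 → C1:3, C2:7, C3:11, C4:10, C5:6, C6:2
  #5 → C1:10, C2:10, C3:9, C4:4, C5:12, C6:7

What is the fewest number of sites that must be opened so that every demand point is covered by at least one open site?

3

Coverage sets (demand points within 5 of each site):
  #1: {C1, C4}
  #2: {C3, C4, C5}
  #3: {C2, C4, C5}
  #4: {C1, C6}
  #5: {C4}
No 2 sites suffice: every size-2 union leaves at least one demand point uncovered.
But {#2, #3, #4} covers everything, so the minimum is 3.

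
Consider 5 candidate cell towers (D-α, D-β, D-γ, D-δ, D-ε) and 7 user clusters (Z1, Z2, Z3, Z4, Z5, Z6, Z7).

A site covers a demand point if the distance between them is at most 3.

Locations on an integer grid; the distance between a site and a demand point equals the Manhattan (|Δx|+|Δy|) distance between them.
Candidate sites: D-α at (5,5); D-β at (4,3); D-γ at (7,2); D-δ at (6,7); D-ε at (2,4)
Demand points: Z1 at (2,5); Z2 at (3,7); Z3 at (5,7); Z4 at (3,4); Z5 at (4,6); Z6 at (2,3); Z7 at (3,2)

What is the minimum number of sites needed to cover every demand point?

Coverage sets (demand points within 3 of each site):
  D-α: {Z1, Z3, Z4, Z5}
  D-β: {Z4, Z5, Z6, Z7}
  D-γ: {}
  D-δ: {Z2, Z3, Z5}
  D-ε: {Z1, Z4, Z6, Z7}
No single site covers all 7 demand points.
But {D-δ, D-ε} covers everything, so the minimum is 2.

2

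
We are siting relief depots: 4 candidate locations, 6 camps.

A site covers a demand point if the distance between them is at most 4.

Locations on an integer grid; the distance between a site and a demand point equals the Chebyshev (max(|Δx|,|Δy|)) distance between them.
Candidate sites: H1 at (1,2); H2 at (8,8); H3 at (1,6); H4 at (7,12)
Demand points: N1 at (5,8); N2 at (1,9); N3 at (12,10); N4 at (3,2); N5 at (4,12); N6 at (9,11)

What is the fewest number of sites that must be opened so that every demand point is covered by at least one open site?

2

Coverage sets (demand points within 4 of each site):
  H1: {N4}
  H2: {N1, N3, N5, N6}
  H3: {N1, N2, N4}
  H4: {N1, N5, N6}
No single site covers all 6 demand points.
But {H2, H3} covers everything, so the minimum is 2.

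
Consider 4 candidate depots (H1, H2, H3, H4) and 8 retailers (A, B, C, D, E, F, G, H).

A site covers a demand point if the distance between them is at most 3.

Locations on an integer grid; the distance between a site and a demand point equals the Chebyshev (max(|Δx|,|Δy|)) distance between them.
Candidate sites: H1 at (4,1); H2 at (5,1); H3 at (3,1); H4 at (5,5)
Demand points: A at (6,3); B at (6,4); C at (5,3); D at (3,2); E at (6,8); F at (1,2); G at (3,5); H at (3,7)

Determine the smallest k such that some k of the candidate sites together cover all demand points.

2

Coverage sets (demand points within 3 of each site):
  H1: {A, B, C, D, F}
  H2: {A, B, C, D}
  H3: {A, B, C, D, F}
  H4: {A, B, C, D, E, G, H}
No single site covers all 8 demand points.
But {H1, H4} covers everything, so the minimum is 2.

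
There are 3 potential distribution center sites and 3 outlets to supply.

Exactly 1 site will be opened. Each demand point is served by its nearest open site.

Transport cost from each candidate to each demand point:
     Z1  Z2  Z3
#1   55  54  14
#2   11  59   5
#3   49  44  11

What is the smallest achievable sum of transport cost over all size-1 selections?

75

Open {#2}.
  Z1→#2 11, Z2→#2 59, Z3→#2 5  ⇒ total 75.
Compare {#3}: total 104.
Compare {#1}: total 123.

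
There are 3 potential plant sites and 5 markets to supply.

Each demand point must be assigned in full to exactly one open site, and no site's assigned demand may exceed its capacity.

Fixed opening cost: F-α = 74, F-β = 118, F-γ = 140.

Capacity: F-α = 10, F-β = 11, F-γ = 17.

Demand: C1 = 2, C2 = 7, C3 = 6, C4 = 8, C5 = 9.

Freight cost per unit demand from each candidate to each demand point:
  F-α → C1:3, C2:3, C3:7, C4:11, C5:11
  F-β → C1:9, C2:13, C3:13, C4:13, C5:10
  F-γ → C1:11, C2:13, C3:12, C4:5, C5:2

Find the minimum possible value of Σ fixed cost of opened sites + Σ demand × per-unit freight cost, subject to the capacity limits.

495

Open {F-α, F-β, F-γ}; cheapest assignment that respects the capacities:
  F-α (cap 10, load 9): C1, C2 — cost 2×3 + 7×3 = 27
  F-β (cap 11, load 6): C3 — cost 6×13 = 78
  F-γ (cap 17, load 17): C4, C5 — cost 8×5 + 9×2 = 58
  Shipping 163, fixed 332 → total 495.
  Any other capacity-feasible assignment to {F-α, F-β, F-γ} ships for at least 163.
Total demand is 32 and no other set of sites has combined capacity ≥ 32, so {F-α, F-β, F-γ} is the only feasible choice of open sites. Minimum: 495.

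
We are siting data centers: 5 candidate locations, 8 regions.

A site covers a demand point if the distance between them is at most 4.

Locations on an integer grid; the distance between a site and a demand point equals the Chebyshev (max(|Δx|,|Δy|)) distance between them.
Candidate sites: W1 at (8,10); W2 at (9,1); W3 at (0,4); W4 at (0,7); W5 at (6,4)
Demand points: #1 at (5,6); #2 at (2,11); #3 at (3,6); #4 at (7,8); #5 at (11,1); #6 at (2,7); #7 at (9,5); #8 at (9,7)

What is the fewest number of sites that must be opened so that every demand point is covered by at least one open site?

3

Coverage sets (demand points within 4 of each site):
  W1: {#1, #4, #8}
  W2: {#5, #7}
  W3: {#3, #6}
  W4: {#2, #3, #6}
  W5: {#1, #3, #4, #6, #7, #8}
No 2 sites suffice: every size-2 union leaves at least one demand point uncovered.
But {W1, W2, W4} covers everything, so the minimum is 3.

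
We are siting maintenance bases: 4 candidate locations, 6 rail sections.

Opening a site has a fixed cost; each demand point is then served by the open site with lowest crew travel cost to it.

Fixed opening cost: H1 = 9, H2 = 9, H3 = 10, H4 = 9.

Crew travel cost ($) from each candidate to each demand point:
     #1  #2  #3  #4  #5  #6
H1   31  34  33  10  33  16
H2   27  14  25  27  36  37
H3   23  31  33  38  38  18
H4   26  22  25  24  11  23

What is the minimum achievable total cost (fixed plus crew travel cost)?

Open {H1, H4}: assign each demand point to its cheapest open site.
  #1→H4 26, #2→H4 22, #3→H4 25, #4→H1 10, #5→H4 11, #6→H1 16
  crew travel cost 110, fixed 18 → total 128.
Compare {H1, H2, H4}: crew travel cost 102 + fixed 27 = 129.
Compare {H1, H3, H4}: crew travel cost 107 + fixed 28 = 135.
Compare {H1, H2, H3, H4}: crew travel cost 99 + fixed 37 = 136.
All other subsets cost ≥ 129. Minimum total cost: 128.

128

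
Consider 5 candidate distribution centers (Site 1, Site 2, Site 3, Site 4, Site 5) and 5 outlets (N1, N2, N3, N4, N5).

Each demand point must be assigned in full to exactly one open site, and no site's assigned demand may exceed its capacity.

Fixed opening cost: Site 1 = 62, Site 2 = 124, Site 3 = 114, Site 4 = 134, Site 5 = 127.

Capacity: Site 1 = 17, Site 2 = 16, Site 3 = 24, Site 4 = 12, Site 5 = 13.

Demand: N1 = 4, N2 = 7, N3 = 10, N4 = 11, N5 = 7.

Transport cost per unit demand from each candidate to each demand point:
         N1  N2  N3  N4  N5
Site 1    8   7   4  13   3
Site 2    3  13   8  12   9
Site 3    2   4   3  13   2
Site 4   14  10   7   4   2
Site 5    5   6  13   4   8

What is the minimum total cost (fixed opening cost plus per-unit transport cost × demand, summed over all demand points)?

Open {Site 1, Site 3}; cheapest assignment that respects the capacities:
  Site 1 (cap 17, load 17): N3, N5 — cost 10×4 + 7×3 = 61
  Site 3 (cap 24, load 22): N1, N2, N4 — cost 4×2 + 7×4 + 11×13 = 179
  Shipping 240, fixed 176 → total 416.
  Any other capacity-feasible assignment to {Site 1, Site 3} ships for at least 240.
Compare {Site 1, Site 3, Site 5}: its best feasible assignment gives total 434.
Compare {Site 1, Site 3, Site 4}: its best feasible assignment gives total 441.
Every other set of open sites that can feasibly serve all demand totals ≥ 434 even under its best assignment. Minimum: 416.

416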